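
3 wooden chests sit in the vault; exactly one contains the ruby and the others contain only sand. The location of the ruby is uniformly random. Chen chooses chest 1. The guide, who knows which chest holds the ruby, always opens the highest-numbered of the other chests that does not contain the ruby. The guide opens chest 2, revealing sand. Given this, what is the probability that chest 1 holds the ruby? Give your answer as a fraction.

0

Apply Bayes' rule, conditioning on where the ruby actually is.
If it is in chest 1 (prior 1/3): the guide would have opened chest 3 instead, probability 0; weight (1/3)·0 = 0.
If it is in chest 2 (prior 1/3): the guide opened chest 2, so this case is ruled out; weight (1/3)·0 = 0.
If it is in chest 3 (prior 1/3): chest 2 is the highest-numbered option available, probability 1; weight (1/3)·1 = 1/3.
The weights sum to 1/3.
So P(the ruby in chest 1 | the guide opened chest 2) = 0 / (1/3) = 0.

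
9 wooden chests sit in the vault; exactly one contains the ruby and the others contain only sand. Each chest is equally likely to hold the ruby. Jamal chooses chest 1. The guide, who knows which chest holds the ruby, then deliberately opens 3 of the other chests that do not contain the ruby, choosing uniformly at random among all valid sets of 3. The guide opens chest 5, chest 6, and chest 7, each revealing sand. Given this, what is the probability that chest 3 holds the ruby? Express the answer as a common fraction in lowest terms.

Condition on the true location of the ruby.
If it is in chest 1 (prior 1/9): the guide has 56 equally likely choices, so probability 1/56; weight (1/9)·(1/56) = 1/504.
If it is in any of chests 2, 3, 4, 8, and 9 (prior 1/9 each): the guide has 35 equally likely choices, so probability 1/35; weight (1/9)·(1/35) = 1/315 each.
If it is in any of chests 5, 6, and 7 (prior 1/9 each): that chest was opened and seen not to hold the prize — ruled out; weight (1/9)·0 = 0 each.
The weights sum to 1/56.
So P(the ruby in chest 3 | the guide opened chest 5, chest 6, and chest 7) = (1/315) / (1/56) = 8/45.

8/45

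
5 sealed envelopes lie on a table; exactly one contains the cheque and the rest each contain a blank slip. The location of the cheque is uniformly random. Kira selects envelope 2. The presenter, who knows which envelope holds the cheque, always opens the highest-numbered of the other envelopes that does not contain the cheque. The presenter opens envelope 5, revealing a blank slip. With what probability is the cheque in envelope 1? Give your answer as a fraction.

Apply Bayes' rule, conditioning on where the cheque actually is.
If it is in any of envelopes 1, 2, 3, and 4 (prior 1/5 each): envelope 5 is the highest-numbered option available, probability 1; weight (1/5)·1 = 1/5 each.
If it is in envelope 5 (prior 1/5): the presenter opened envelope 5, so this case is ruled out; weight (1/5)·0 = 0.
The weights sum to 4/5.
So P(the cheque in envelope 1 | the presenter opened envelope 5) = (1/5) / (4/5) = 1/4.

1/4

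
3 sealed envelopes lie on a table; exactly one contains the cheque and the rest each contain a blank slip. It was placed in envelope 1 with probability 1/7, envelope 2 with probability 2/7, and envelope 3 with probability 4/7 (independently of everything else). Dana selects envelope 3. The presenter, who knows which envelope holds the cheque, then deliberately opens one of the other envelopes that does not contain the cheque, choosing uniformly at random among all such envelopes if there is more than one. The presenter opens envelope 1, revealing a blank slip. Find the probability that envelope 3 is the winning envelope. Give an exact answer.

1/2

Apply Bayes' rule, conditioning on where the cheque actually is.
If it is in envelope 1 (prior 1/7): the presenter opened envelope 1, so this case is ruled out; weight (1/7)·0 = 0.
If it is in envelope 2 (prior 2/7): the presenter has no choice, probability 1; weight (2/7)·1 = 2/7.
If it is in envelope 3 (prior 4/7): the presenter has 2 equally likely choices, so probability 1/2; weight (4/7)·(1/2) = 2/7.
The weights sum to 4/7.
So P(the cheque in envelope 3 | the presenter opened envelope 1) = (2/7) / (4/7) = 1/2.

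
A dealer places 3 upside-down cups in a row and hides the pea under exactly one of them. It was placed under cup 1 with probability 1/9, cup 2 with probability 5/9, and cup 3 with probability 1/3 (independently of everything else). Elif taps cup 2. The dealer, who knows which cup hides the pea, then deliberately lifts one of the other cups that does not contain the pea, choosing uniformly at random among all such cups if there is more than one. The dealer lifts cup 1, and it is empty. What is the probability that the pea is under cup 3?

Condition on the true location of the pea.
If it is under cup 1 (prior 1/9): the dealer opened cup 1, so this case is ruled out; weight (1/9)·0 = 0.
If it is under cup 2 (prior 5/9): the dealer has 2 equally likely choices, so probability 1/2; weight (5/9)·(1/2) = 5/18.
If it is under cup 3 (prior 1/3): the dealer has no choice, probability 1; weight (1/3)·1 = 1/3.
The weights sum to 11/18.
So P(the pea under cup 3 | the dealer opened cup 1) = (1/3) / (11/18) = 6/11.

6/11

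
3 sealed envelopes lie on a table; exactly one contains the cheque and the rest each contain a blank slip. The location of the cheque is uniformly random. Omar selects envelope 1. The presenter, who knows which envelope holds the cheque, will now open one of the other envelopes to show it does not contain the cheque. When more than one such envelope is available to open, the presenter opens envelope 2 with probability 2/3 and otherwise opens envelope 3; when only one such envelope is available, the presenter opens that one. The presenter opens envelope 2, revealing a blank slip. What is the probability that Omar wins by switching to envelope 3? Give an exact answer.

3/5

Consider each possible location of the cheque in turn.
If it is in envelope 1 (prior 1/3): envelope 2 is available, opened with probability 2/3; weight (1/3)·(2/3) = 2/9.
If it is in envelope 2 (prior 1/3): the presenter opened envelope 2, so this case is ruled out; weight (1/3)·0 = 0.
If it is in envelope 3 (prior 1/3): only envelope 2 is available, probability 1; weight (1/3)·1 = 1/3.
The weights sum to 5/9.
So P(the cheque in envelope 3 | the presenter opened envelope 2) = (1/3) / (5/9) = 3/5.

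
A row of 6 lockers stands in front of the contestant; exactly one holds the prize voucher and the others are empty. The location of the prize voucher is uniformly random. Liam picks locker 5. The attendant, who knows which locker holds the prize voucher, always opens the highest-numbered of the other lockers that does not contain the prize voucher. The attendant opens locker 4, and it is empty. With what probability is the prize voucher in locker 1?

0

Condition on the true location of the prize voucher.
If it is in any of lockers 1, 2, 3, and 5 (prior 1/6 each): the attendant would have opened locker 6 instead, probability 0; weight (1/6)·0 = 0 each.
If it is in locker 4 (prior 1/6): the attendant opened locker 4, so this case is ruled out; weight (1/6)·0 = 0.
If it is in locker 6 (prior 1/6): locker 4 is the highest-numbered option available, probability 1; weight (1/6)·1 = 1/6.
The weights sum to 1/6.
So P(the prize voucher in locker 1 | the attendant opened locker 4) = 0 / (1/6) = 0.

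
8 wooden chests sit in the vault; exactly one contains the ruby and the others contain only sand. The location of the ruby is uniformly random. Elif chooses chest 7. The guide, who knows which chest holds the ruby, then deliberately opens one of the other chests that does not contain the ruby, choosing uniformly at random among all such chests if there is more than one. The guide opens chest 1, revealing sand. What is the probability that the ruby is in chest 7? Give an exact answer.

Consider each possible location of the ruby in turn.
If it is in chest 1 (prior 1/8): the guide opened chest 1, so this case is ruled out; weight (1/8)·0 = 0.
If it is in any of chests 2, 3, 4, 5, 6, and 8 (prior 1/8 each): the guide has 6 equally likely choices, so probability 1/6; weight (1/8)·(1/6) = 1/48 each.
If it is in chest 7 (prior 1/8): the guide has 7 equally likely choices, so probability 1/7; weight (1/8)·(1/7) = 1/56.
The weights sum to 1/7.
So P(the ruby in chest 7 | the guide opened chest 1) = (1/56) / (1/7) = 1/8.

1/8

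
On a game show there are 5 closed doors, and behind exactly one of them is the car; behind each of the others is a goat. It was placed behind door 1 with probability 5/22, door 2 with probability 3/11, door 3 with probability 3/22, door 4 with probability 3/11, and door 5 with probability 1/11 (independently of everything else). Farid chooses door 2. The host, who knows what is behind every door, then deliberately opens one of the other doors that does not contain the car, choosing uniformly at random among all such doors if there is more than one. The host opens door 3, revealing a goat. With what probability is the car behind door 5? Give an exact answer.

4/35

Consider each possible location of the car in turn.
If it is behind door 1 (prior 5/22): the host has 3 equally likely choices, so probability 1/3; weight (5/22)·(1/3) = 5/66.
If it is behind door 2 (prior 3/11): the host has 4 equally likely choices, so probability 1/4; weight (3/11)·(1/4) = 3/44.
If it is behind door 3 (prior 3/22): the host opened door 3, so this case is ruled out; weight (3/22)·0 = 0.
If it is behind door 4 (prior 3/11): the host has 3 equally likely choices, so probability 1/3; weight (3/11)·(1/3) = 1/11.
If it is behind door 5 (prior 1/11): the host has 3 equally likely choices, so probability 1/3; weight (1/11)·(1/3) = 1/33.
The weights sum to 35/132.
So P(the car behind door 5 | the host opened door 3) = (1/33) / (35/132) = 4/35.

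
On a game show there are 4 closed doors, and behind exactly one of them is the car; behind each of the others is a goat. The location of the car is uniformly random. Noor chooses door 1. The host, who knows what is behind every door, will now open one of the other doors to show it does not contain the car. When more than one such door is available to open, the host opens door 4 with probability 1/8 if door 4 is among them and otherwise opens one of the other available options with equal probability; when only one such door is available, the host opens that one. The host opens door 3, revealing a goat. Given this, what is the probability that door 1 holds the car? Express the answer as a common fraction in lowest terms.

7/29

Apply Bayes' rule, conditioning on where the car actually is.
If it is behind door 1 (prior 1/4): door 4 is available but not opened; door 3 gets probability (1 − 1/8)/2 = 7/16; weight (1/4)·(7/16) = 7/64.
If it is behind door 2 (prior 1/4): door 4 is available but not opened, probability 7/8; weight (1/4)·(7/8) = 7/32.
If it is behind door 3 (prior 1/4): the host opened door 3, so this case is ruled out; weight (1/4)·0 = 0.
If it is behind door 4 (prior 1/4): door 4 holds the prize so is unavailable; the host chooses uniformly among the 2 others, probability 1/2; weight (1/4)·(1/2) = 1/8.
The weights sum to 29/64.
So P(the car behind door 1 | the host opened door 3) = (7/64) / (29/64) = 7/29.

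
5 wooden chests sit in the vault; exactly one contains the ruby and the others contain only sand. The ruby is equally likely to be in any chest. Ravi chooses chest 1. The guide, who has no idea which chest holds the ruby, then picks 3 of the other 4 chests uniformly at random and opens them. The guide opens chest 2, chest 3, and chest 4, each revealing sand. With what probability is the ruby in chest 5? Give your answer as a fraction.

Condition on the true location of the ruby.
If it is in either of chests 1 and 5 (prior 1/5 each): the guide picks exactly this set with probability 1/4 regardless, and none is the prize; weight (1/5)·(1/4) = 1/20 each.
If it is in any of chests 2, 3, and 4 (prior 1/5 each): that chest was opened and seen not to hold the prize — ruled out; weight (1/5)·0 = 0 each.
The weights sum to 1/10.
So P(the ruby in chest 5 | the guide opened chest 2, chest 3, and chest 4) = (1/20) / (1/10) = 1/2.

1/2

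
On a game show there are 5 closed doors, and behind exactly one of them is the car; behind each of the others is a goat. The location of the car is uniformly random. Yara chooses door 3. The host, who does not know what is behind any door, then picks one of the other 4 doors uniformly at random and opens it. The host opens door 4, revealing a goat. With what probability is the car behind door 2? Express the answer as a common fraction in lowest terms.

1/4

Because the host chose which door to open without knowing where the car is, the choice is independent of the prize location. Learning that door 4 does not hold the car simply rules out that one location and leaves the remaining 4 doors still equally likely by symmetry.
So P(the car behind door 2) = 1/4.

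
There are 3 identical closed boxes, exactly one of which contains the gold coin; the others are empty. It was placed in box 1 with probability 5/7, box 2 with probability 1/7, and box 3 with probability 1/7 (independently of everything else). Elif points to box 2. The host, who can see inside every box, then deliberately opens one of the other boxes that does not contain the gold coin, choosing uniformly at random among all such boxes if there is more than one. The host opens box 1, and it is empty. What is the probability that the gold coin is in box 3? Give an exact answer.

Condition on the true location of the gold coin.
If it is in box 1 (prior 5/7): the host opened box 1, so this case is ruled out; weight (5/7)·0 = 0.
If it is in box 2 (prior 1/7): the host has 2 equally likely choices, so probability 1/2; weight (1/7)·(1/2) = 1/14.
If it is in box 3 (prior 1/7): the host has no choice, probability 1; weight (1/7)·1 = 1/7.
The weights sum to 3/14.
So P(the gold coin in box 3 | the host opened box 1) = (1/7) / (3/14) = 2/3.

2/3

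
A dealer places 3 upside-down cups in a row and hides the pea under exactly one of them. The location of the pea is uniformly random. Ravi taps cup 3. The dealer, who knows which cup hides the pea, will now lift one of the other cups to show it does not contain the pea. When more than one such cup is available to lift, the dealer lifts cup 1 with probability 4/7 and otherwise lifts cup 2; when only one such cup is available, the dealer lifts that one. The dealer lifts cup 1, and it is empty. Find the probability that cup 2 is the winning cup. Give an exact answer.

7/11

Condition on the true location of the pea.
If it is under cup 1 (prior 1/3): the dealer opened cup 1, so this case is ruled out; weight (1/3)·0 = 0.
If it is under cup 2 (prior 1/3): only cup 1 is available, probability 1; weight (1/3)·1 = 1/3.
If it is under cup 3 (prior 1/3): cup 1 is available, opened with probability 4/7; weight (1/3)·(4/7) = 4/21.
The weights sum to 11/21.
So P(the pea under cup 2 | the dealer opened cup 1) = (1/3) / (11/21) = 7/11.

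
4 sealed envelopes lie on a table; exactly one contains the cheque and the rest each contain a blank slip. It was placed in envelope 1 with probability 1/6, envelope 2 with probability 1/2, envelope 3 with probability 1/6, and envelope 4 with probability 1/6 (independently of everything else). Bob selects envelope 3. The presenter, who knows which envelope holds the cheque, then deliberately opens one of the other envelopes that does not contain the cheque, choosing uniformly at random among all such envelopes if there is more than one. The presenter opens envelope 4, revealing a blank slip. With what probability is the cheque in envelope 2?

Condition on the true location of the cheque.
If it is in envelope 1 (prior 1/6): the presenter has 2 equally likely choices, so probability 1/2; weight (1/6)·(1/2) = 1/12.
If it is in envelope 2 (prior 1/2): the presenter has 2 equally likely choices, so probability 1/2; weight (1/2)·(1/2) = 1/4.
If it is in envelope 3 (prior 1/6): the presenter has 3 equally likely choices, so probability 1/3; weight (1/6)·(1/3) = 1/18.
If it is in envelope 4 (prior 1/6): the presenter opened envelope 4, so this case is ruled out; weight (1/6)·0 = 0.
The weights sum to 7/18.
So P(the cheque in envelope 2 | the presenter opened envelope 4) = (1/4) / (7/18) = 9/14.

9/14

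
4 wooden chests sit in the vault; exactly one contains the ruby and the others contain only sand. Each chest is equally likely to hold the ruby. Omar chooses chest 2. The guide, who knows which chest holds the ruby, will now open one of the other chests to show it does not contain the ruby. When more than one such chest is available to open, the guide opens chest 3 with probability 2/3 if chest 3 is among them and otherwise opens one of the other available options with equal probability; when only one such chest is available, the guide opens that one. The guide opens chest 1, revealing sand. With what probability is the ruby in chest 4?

Condition on the true location of the ruby.
If it is in chest 1 (prior 1/4): the guide opened chest 1, so this case is ruled out; weight (1/4)·0 = 0.
If it is in chest 2 (prior 1/4): chest 3 is available but not opened; chest 1 gets probability (1 − 2/3)/2 = 1/6; weight (1/4)·(1/6) = 1/24.
If it is in chest 3 (prior 1/4): chest 3 holds the prize so is unavailable; the guide chooses uniformly among the 2 others, probability 1/2; weight (1/4)·(1/2) = 1/8.
If it is in chest 4 (prior 1/4): chest 3 is available but not opened, probability 1/3; weight (1/4)·(1/3) = 1/12.
The weights sum to 1/4.
So P(the ruby in chest 4 | the guide opened chest 1) = (1/12) / (1/4) = 1/3.

1/3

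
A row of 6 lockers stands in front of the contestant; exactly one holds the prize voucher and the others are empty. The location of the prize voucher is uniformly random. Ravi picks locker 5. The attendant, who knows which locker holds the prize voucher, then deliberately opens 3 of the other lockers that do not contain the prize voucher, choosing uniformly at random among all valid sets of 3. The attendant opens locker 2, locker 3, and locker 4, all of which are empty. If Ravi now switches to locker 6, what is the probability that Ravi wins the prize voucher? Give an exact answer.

Condition on the true location of the prize voucher.
If it is in either of lockers 1 and 6 (prior 1/6 each): the attendant has 4 equally likely choices, so probability 1/4; weight (1/6)·(1/4) = 1/24 each.
If it is in any of lockers 2, 3, and 4 (prior 1/6 each): that locker was opened and seen not to hold the prize — ruled out; weight (1/6)·0 = 0 each.
If it is in locker 5 (prior 1/6): the attendant has 10 equally likely choices, so probability 1/10; weight (1/6)·(1/10) = 1/60.
The weights sum to 1/10.
So P(the prize voucher in locker 6 | the attendant opened locker 2, locker 3, and locker 4) = (1/24) / (1/10) = 5/12.

5/12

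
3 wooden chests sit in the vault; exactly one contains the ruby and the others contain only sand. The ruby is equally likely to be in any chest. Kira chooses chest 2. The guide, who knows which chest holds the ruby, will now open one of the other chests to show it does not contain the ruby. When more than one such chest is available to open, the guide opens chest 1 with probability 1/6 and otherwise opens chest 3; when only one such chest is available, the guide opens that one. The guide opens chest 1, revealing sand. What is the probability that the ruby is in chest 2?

1/7

Consider each possible location of the ruby in turn.
If it is in chest 1 (prior 1/3): the guide opened chest 1, so this case is ruled out; weight (1/3)·0 = 0.
If it is in chest 2 (prior 1/3): chest 1 is available, opened with probability 1/6; weight (1/3)·(1/6) = 1/18.
If it is in chest 3 (prior 1/3): only chest 1 is available, probability 1; weight (1/3)·1 = 1/3.
The weights sum to 7/18.
So P(the ruby in chest 2 | the guide opened chest 1) = (1/18) / (7/18) = 1/7.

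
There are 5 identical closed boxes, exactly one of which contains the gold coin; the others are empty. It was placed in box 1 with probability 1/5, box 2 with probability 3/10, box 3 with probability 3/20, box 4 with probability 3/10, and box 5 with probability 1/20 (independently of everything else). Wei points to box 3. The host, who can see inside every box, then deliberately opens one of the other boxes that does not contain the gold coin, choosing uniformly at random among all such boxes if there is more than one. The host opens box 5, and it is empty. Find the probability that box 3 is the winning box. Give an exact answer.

Condition on the true location of the gold coin.
If it is in box 1 (prior 1/5): the host has 3 equally likely choices, so probability 1/3; weight (1/5)·(1/3) = 1/15.
If it is in either of boxes 2 and 4 (prior 3/10 each): the host has 3 equally likely choices, so probability 1/3; weight (3/10)·(1/3) = 1/10 each.
If it is in box 3 (prior 3/20): the host has 4 equally likely choices, so probability 1/4; weight (3/20)·(1/4) = 3/80.
If it is in box 5 (prior 1/20): the host opened box 5, so this case is ruled out; weight (1/20)·0 = 0.
The weights sum to 73/240.
So P(the gold coin in box 3 | the host opened box 5) = (3/80) / (73/240) = 9/73.

9/73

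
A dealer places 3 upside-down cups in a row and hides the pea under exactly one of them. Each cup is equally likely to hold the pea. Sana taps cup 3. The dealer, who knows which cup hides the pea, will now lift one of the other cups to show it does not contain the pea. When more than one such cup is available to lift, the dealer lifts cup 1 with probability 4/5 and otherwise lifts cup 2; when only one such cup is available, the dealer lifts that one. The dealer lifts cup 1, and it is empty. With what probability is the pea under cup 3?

Consider each possible location of the pea in turn.
If it is under cup 1 (prior 1/3): the dealer opened cup 1, so this case is ruled out; weight (1/3)·0 = 0.
If it is under cup 2 (prior 1/3): only cup 1 is available, probability 1; weight (1/3)·1 = 1/3.
If it is under cup 3 (prior 1/3): cup 1 is available, opened with probability 4/5; weight (1/3)·(4/5) = 4/15.
The weights sum to 3/5.
So P(the pea under cup 3 | the dealer opened cup 1) = (4/15) / (3/5) = 4/9.

4/9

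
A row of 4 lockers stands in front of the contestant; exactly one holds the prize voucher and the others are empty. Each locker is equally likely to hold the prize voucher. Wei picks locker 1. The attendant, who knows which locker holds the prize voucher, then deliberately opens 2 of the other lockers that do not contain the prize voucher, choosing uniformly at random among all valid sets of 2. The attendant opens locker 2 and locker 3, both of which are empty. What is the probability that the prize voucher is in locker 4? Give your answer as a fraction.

3/4

Condition on the true location of the prize voucher.
If it is in locker 1 (prior 1/4): the attendant has 3 equally likely choices, so probability 1/3; weight (1/4)·(1/3) = 1/12.
If it is in either of lockers 2 and 3 (prior 1/4 each): that locker was opened and seen not to hold the prize — ruled out; weight (1/4)·0 = 0 each.
If it is in locker 4 (prior 1/4): the attendant has no choice, probability 1; weight (1/4)·1 = 1/4.
The weights sum to 1/3.
So P(the prize voucher in locker 4 | the attendant opened locker 2 and locker 3) = (1/4) / (1/3) = 3/4.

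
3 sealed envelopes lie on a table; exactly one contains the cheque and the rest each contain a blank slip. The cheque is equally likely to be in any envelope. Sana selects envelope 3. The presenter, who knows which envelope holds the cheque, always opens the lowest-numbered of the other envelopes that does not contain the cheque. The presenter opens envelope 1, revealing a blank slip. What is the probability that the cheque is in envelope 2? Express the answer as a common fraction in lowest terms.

Consider each possible location of the cheque in turn.
If it is in envelope 1 (prior 1/3): the presenter opened envelope 1, so this case is ruled out; weight (1/3)·0 = 0.
If it is in either of envelopes 2 and 3 (prior 1/3 each): envelope 1 is the lowest-numbered option available, probability 1; weight (1/3)·1 = 1/3 each.
The weights sum to 2/3.
So P(the cheque in envelope 2 | the presenter opened envelope 1) = (1/3) / (2/3) = 1/2.

1/2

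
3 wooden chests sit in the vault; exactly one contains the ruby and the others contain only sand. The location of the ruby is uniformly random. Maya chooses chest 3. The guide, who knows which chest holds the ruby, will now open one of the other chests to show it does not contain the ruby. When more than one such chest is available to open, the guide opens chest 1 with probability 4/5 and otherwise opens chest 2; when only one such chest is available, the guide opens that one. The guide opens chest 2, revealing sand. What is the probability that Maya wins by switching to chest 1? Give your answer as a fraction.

5/6

Condition on the true location of the ruby.
If it is in chest 1 (prior 1/3): only chest 2 is available, probability 1; weight (1/3)·1 = 1/3.
If it is in chest 2 (prior 1/3): the guide opened chest 2, so this case is ruled out; weight (1/3)·0 = 0.
If it is in chest 3 (prior 1/3): chest 1 is available but not opened, probability 1/5; weight (1/3)·(1/5) = 1/15.
The weights sum to 2/5.
So P(the ruby in chest 1 | the guide opened chest 2) = (1/3) / (2/5) = 5/6.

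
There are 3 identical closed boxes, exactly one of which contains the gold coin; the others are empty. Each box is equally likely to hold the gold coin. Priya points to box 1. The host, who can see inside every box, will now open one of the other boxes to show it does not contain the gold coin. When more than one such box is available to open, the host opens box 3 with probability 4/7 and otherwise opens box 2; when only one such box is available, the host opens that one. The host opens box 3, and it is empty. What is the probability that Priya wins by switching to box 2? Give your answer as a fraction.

Consider each possible location of the gold coin in turn.
If it is in box 1 (prior 1/3): box 3 is available, opened with probability 4/7; weight (1/3)·(4/7) = 4/21.
If it is in box 2 (prior 1/3): only box 3 is available, probability 1; weight (1/3)·1 = 1/3.
If it is in box 3 (prior 1/3): the host opened box 3, so this case is ruled out; weight (1/3)·0 = 0.
The weights sum to 11/21.
So P(the gold coin in box 2 | the host opened box 3) = (1/3) / (11/21) = 7/11.

7/11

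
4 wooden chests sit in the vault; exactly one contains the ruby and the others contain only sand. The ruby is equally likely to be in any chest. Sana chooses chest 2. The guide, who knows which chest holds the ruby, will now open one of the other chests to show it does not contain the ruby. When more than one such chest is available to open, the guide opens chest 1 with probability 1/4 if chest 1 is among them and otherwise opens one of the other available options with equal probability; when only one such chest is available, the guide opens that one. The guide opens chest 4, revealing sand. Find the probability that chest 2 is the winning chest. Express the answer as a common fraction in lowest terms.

3/13

Consider each possible location of the ruby in turn.
If it is in chest 1 (prior 1/4): chest 1 holds the prize so is unavailable; the guide chooses uniformly among the 2 others, probability 1/2; weight (1/4)·(1/2) = 1/8.
If it is in chest 2 (prior 1/4): chest 1 is available but not opened; chest 4 gets probability (1 − 1/4)/2 = 3/8; weight (1/4)·(3/8) = 3/32.
If it is in chest 3 (prior 1/4): chest 1 is available but not opened, probability 3/4; weight (1/4)·(3/4) = 3/16.
If it is in chest 4 (prior 1/4): the guide opened chest 4, so this case is ruled out; weight (1/4)·0 = 0.
The weights sum to 13/32.
So P(the ruby in chest 2 | the guide opened chest 4) = (3/32) / (13/32) = 3/13.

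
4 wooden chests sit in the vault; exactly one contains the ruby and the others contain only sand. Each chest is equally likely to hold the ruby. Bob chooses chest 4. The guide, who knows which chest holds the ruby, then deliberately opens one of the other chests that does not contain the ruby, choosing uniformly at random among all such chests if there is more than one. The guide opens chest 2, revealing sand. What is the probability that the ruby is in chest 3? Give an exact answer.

3/8

Condition on the true location of the ruby.
If it is in either of chests 1 and 3 (prior 1/4 each): the guide has 2 equally likely choices, so probability 1/2; weight (1/4)·(1/2) = 1/8 each.
If it is in chest 2 (prior 1/4): the guide opened chest 2, so this case is ruled out; weight (1/4)·0 = 0.
If it is in chest 4 (prior 1/4): the guide has 3 equally likely choices, so probability 1/3; weight (1/4)·(1/3) = 1/12.
The weights sum to 1/3.
So P(the ruby in chest 3 | the guide opened chest 2) = (1/8) / (1/3) = 3/8.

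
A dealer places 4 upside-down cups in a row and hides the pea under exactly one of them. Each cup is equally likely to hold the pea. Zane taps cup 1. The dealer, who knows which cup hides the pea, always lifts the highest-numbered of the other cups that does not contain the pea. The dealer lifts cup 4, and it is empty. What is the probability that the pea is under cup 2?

Consider each possible location of the pea in turn.
If it is under any of cups 1, 2, and 3 (prior 1/4 each): cup 4 is the highest-numbered option available, probability 1; weight (1/4)·1 = 1/4 each.
If it is under cup 4 (prior 1/4): the dealer opened cup 4, so this case is ruled out; weight (1/4)·0 = 0.
The weights sum to 3/4.
So P(the pea under cup 2 | the dealer opened cup 4) = (1/4) / (3/4) = 1/3.

1/3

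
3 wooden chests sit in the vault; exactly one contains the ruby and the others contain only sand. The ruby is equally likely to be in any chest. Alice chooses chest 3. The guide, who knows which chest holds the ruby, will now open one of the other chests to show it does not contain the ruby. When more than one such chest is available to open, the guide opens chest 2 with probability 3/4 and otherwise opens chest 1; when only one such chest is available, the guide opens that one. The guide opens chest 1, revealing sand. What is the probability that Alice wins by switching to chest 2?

4/5

Apply Bayes' rule, conditioning on where the ruby actually is.
If it is in chest 1 (prior 1/3): the guide opened chest 1, so this case is ruled out; weight (1/3)·0 = 0.
If it is in chest 2 (prior 1/3): only chest 1 is available, probability 1; weight (1/3)·1 = 1/3.
If it is in chest 3 (prior 1/3): chest 2 is available but not opened, probability 1/4; weight (1/3)·(1/4) = 1/12.
The weights sum to 5/12.
So P(the ruby in chest 2 | the guide opened chest 1) = (1/3) / (5/12) = 4/5.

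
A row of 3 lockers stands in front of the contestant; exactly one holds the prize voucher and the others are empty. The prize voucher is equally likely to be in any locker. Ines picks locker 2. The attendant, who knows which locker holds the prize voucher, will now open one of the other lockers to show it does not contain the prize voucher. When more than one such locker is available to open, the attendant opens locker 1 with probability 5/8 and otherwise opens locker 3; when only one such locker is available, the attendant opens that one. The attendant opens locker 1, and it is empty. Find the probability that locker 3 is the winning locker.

Condition on the true location of the prize voucher.
If it is in locker 1 (prior 1/3): the attendant opened locker 1, so this case is ruled out; weight (1/3)·0 = 0.
If it is in locker 2 (prior 1/3): locker 1 is available, opened with probability 5/8; weight (1/3)·(5/8) = 5/24.
If it is in locker 3 (prior 1/3): only locker 1 is available, probability 1; weight (1/3)·1 = 1/3.
The weights sum to 13/24.
So P(the prize voucher in locker 3 | the attendant opened locker 1) = (1/3) / (13/24) = 8/13.

8/13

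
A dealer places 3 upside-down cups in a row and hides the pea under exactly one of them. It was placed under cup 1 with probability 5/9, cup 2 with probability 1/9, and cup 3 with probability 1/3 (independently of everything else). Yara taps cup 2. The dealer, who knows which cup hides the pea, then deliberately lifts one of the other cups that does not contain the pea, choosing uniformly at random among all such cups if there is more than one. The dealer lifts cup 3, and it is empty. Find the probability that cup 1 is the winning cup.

10/11

Apply Bayes' rule, conditioning on where the pea actually is.
If it is under cup 1 (prior 5/9): the dealer has no choice, probability 1; weight (5/9)·1 = 5/9.
If it is under cup 2 (prior 1/9): the dealer has 2 equally likely choices, so probability 1/2; weight (1/9)·(1/2) = 1/18.
If it is under cup 3 (prior 1/3): the dealer opened cup 3, so this case is ruled out; weight (1/3)·0 = 0.
The weights sum to 11/18.
So P(the pea under cup 1 | the dealer opened cup 3) = (5/9) / (11/18) = 10/11.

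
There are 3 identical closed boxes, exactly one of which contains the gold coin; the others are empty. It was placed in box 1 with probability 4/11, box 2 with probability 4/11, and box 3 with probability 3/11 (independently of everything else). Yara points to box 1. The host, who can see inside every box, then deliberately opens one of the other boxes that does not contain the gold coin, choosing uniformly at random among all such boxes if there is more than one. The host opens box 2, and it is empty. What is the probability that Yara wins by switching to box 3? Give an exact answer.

3/5

Apply Bayes' rule, conditioning on where the gold coin actually is.
If it is in box 1 (prior 4/11): the host has 2 equally likely choices, so probability 1/2; weight (4/11)·(1/2) = 2/11.
If it is in box 2 (prior 4/11): the host opened box 2, so this case is ruled out; weight (4/11)·0 = 0.
If it is in box 3 (prior 3/11): the host has no choice, probability 1; weight (3/11)·1 = 3/11.
The weights sum to 5/11.
So P(the gold coin in box 3 | the host opened box 2) = (3/11) / (5/11) = 3/5.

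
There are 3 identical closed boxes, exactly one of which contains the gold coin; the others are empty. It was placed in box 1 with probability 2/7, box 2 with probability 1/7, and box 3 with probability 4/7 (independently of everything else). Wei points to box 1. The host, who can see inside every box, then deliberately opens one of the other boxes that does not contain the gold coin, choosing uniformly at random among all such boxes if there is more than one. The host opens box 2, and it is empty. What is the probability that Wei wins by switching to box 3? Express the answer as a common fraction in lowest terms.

Condition on the true location of the gold coin.
If it is in box 1 (prior 2/7): the host has 2 equally likely choices, so probability 1/2; weight (2/7)·(1/2) = 1/7.
If it is in box 2 (prior 1/7): the host opened box 2, so this case is ruled out; weight (1/7)·0 = 0.
If it is in box 3 (prior 4/7): the host has no choice, probability 1; weight (4/7)·1 = 4/7.
The weights sum to 5/7.
So P(the gold coin in box 3 | the host opened box 2) = (4/7) / (5/7) = 4/5.

4/5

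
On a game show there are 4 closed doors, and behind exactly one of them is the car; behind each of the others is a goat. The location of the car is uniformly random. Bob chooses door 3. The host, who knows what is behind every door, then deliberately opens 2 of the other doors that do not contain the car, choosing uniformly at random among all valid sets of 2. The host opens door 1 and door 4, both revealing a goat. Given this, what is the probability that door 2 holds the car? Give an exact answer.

3/4

Apply Bayes' rule, conditioning on where the car actually is.
If it is behind either of doors 1 and 4 (prior 1/4 each): that door was opened and seen not to hold the prize — ruled out; weight (1/4)·0 = 0 each.
If it is behind door 2 (prior 1/4): the host has no choice, probability 1; weight (1/4)·1 = 1/4.
If it is behind door 3 (prior 1/4): the host has 3 equally likely choices, so probability 1/3; weight (1/4)·(1/3) = 1/12.
The weights sum to 1/3.
So P(the car behind door 2 | the host opened door 1 and door 4) = (1/4) / (1/3) = 3/4.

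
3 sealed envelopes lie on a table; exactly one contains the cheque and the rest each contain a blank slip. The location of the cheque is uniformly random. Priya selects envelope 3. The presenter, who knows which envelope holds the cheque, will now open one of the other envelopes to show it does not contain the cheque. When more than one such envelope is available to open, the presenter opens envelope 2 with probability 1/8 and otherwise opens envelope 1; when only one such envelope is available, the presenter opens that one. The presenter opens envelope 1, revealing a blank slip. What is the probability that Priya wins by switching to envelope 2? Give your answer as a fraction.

8/15

Consider each possible location of the cheque in turn.
If it is in envelope 1 (prior 1/3): the presenter opened envelope 1, so this case is ruled out; weight (1/3)·0 = 0.
If it is in envelope 2 (prior 1/3): only envelope 1 is available, probability 1; weight (1/3)·1 = 1/3.
If it is in envelope 3 (prior 1/3): envelope 2 is available but not opened, probability 7/8; weight (1/3)·(7/8) = 7/24.
The weights sum to 5/8.
So P(the cheque in envelope 2 | the presenter opened envelope 1) = (1/3) / (5/8) = 8/15.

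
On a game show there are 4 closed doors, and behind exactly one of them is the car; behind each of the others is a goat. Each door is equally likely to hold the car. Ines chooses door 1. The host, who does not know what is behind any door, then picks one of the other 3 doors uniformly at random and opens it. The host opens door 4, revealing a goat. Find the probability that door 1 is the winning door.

1/3

Apply Bayes' rule, conditioning on where the car actually is.
If it is behind any of doors 1, 2, and 3 (prior 1/4 each): the host picks door 4 with probability 1/3 regardless, and it is not the prize; weight (1/4)·(1/3) = 1/12 each.
If it is behind door 4 (prior 1/4): the host opened door 4, so this case is ruled out; weight (1/4)·0 = 0.
The weights sum to 1/4.
So P(the car behind door 1 | the host opened door 4) = (1/12) / (1/4) = 1/3.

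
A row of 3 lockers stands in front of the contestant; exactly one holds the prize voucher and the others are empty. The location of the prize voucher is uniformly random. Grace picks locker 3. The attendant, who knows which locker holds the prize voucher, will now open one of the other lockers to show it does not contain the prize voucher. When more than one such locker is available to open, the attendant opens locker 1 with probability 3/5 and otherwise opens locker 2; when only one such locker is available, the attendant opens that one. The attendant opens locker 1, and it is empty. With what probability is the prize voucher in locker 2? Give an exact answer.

5/8

Apply Bayes' rule, conditioning on where the prize voucher actually is.
If it is in locker 1 (prior 1/3): the attendant opened locker 1, so this case is ruled out; weight (1/3)·0 = 0.
If it is in locker 2 (prior 1/3): only locker 1 is available, probability 1; weight (1/3)·1 = 1/3.
If it is in locker 3 (prior 1/3): locker 1 is available, opened with probability 3/5; weight (1/3)·(3/5) = 1/5.
The weights sum to 8/15.
So P(the prize voucher in locker 2 | the attendant opened locker 1) = (1/3) / (8/15) = 5/8.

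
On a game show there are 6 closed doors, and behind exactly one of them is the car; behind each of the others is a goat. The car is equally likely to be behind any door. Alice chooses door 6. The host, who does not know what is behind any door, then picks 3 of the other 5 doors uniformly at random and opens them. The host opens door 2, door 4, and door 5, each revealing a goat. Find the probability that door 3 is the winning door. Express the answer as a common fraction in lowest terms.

Condition on the true location of the car.
If it is behind any of doors 1, 3, and 6 (prior 1/6 each): the host picks exactly this set with probability 1/10 regardless, and none is the prize; weight (1/6)·(1/10) = 1/60 each.
If it is behind any of doors 2, 4, and 5 (prior 1/6 each): that door was opened and seen not to hold the prize — ruled out; weight (1/6)·0 = 0 each.
The weights sum to 1/20.
So P(the car behind door 3 | the host opened door 2, door 4, and door 5) = (1/60) / (1/20) = 1/3.

1/3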